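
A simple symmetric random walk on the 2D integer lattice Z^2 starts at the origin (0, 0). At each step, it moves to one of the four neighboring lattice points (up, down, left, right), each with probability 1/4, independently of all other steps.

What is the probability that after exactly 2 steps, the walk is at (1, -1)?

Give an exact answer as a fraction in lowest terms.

Let h be the number of horizontal steps (so 2-h are vertical). To end at (1,-1) need (h+1)/2 right-steps and ((2-h)-1)/2 up-steps.
Sum over h with 1 ≤ h ≤ 1, h ≡ 1 (mod 2), 2-h ≡ 1 (mod 2):
h=1: C(2,1)·C(1,1)·C(1,0) = 2·1·1 = 2
Total favorable: 2
Total paths: 4^2 = 16
P = 2/16 = 1/8

Answer: 1/8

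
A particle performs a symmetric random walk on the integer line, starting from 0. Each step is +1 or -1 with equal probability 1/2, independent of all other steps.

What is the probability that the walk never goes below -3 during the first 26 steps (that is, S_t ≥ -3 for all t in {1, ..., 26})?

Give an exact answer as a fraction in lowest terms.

Let f(t,s) = #length-t paths at position s with S_1..S_t all ≥ -3.
f(t,s) = f(t-1,s-1) + f(t-1,s+1) for s ≥ -3; f(t,s) = 0 for s < -3.
t=0: f(0,0)=1
t=1: f(1,-1)=1 f(1,1)=1
t=2: f(2,-2)=1 f(2,0)=2 f(2,2)=1
t=3: f(3,-3)=1 f(3,-1)=3 f(3,1)=3 f(3,3)=1
t=4: f(4,-2)=4 f(4,0)=6 f(4,2)=4 f(4,4)=1
t=5: f(5,-3)=4 f(5,-1)=10 f(5,1)=10 f(5,3)=5 f(5,5)=1
t=6: f(6,-2)=14 f(6,0)=20 f(6,2)=15 f(6,4)=6 f(6,6)=1
t=7: f(7,-3)=14 f(7,-1)=34 f(7,1)=35 f(7,3)=21 f(7,5)=7 f(7,7)=1
t=8: f(8,-2)=48 f(8,0)=69 f(8,2)=56 f(8,4)=28 f(8,6)=8 f(8,8)=1
t=9: f(9,-3)=48 f(9,-1)=117 f(9,1)=125 f(9,3)=84 f(9,5)=36 f(9,7)=9 f(9,9)=1
t=10: f(10,-2)=165 f(10,0)=242 f(10,2)=209 f(10,4)=120 f(10,6)=45 f(10,8)=10 f(10,10)=1
t=11: f(11,-3)=165 f(11,-1)=407 f(11,1)=451 f(11,3)=329 f(11,5)=165 f(11,7)=55 f(11,9)=11 f(11,11)=1
t=12: f(12,-2)=572 f(12,0)=858 f(12,2)=780 f(12,4)=494 f(12,6)=220 f(12,8)=66 f(12,10)=12 f(12,12)=1
t=13: f(13,-3)=572 f(13,-1)=1430 f(13,1)=1638 f(13,3)=1274 f(13,5)=714 f(13,7)=286 f(13,9)=78 f(13,11)=13 f(13,13)=1
t=14: f(14,-2)=2002 f(14,0)=3068 f(14,2)=2912 f(14,4)=1988 f(14,6)=1000 f(14,8)=364 f(14,10)=91 f(14,12)=14 f(14,14)=1
t=15: f(15,-3)=2002 f(15,-1)=5070 f(15,1)=5980 f(15,3)=4900 f(15,5)=2988 f(15,7)=1364 f(15,9)=455 f(15,11)=105 f(15,13)=15 f(15,15)=1
t=16: f(16,-2)=7072 f(16,0)=11050 f(16,2)=10880 f(16,4)=7888 f(16,6)=4352 f(16,8)=1819 f(16,10)=560 f(16,12)=120 f(16,14)=16 f(16,16)=1
t=17: f(17,-3)=7072 f(17,-1)=18122 f(17,1)=21930 f(17,3)=18768 f(17,5)=12240 f(17,7)=6171 f(17,9)=2379 f(17,11)=680 f(17,13)=136 f(17,15)=17 f(17,17)=1
t=18: f(18,-2)=25194 f(18,0)=40052 f(18,2)=40698 f(18,4)=31008 f(18,6)=18411 f(18,8)=8550 f(18,10)=3059 f(18,12)=816 f(18,14)=153 f(18,16)=18 f(18,18)=1
t=19: f(19,-3)=25194 f(19,-1)=65246 f(19,1)=80750 f(19,3)=71706 f(19,5)=49419 f(19,7)=26961 f(19,9)=11609 f(19,11)=3875 f(19,13)=969 f(19,15)=171 f(19,17)=19 f(19,19)=1
t=20: f(20,-2)=90440 f(20,0)=145996 f(20,2)=152456 f(20,4)=121125 f(20,6)=76380 f(20,8)=38570 f(20,10)=15484 f(20,12)=4844 f(20,14)=1140 f(20,16)=190 f(20,18)=20 f(20,20)=1
t=21: f(21,-3)=90440 f(21,-1)=236436 f(21,1)=298452 f(21,3)=273581 f(21,5)=197505 f(21,7)=114950 f(21,9)=54054 f(21,11)=20328 f(21,13)=5984 f(21,15)=1330 f(21,17)=210 f(21,19)=21 f(21,21)=1
t=22: f(22,-2)=326876 f(22,0)=534888 f(22,2)=572033 f(22,4)=471086 f(22,6)=312455 f(22,8)=169004 f(22,10)=74382 f(22,12)=26312 f(22,14)=7314 f(22,16)=1540 f(22,18)=231 f(22,20)=22 f(22,22)=1
t=23: f(23,-3)=326876 f(23,-1)=861764 f(23,1)=1106921 f(23,3)=1043119 f(23,5)=783541 f(23,7)=481459 f(23,9)=243386 f(23,11)=100694 f(23,13)=33626 f(23,15)=8854 f(23,17)=1771 f(23,19)=253 f(23,21)=23 f(23,23)=1
t=24: f(24,-2)=1188640 f(24,0)=1968685 f(24,2)=2150040 f(24,4)=1826660 f(24,6)=1265000 f(24,8)=724845 f(24,10)=344080 f(24,12)=134320 f(24,14)=42480 f(24,16)=10625 f(24,18)=2024 f(24,20)=276 f(24,22)=24 f(24,24)=1
t=25: f(25,-3)=1188640 f(25,-1)=3157325 f(25,1)=4118725 f(25,3)=3976700 f(25,5)=3091660 f(25,7)=1989845 f(25,9)=1068925 f(25,11)=478400 f(25,13)=176800 f(25,15)=53105 f(25,17)=12649 f(25,19)=2300 f(25,21)=300 f(25,23)=25 f(25,25)=1
t=26: f(26,-2)=4345965 f(26,0)=7276050 f(26,2)=8095425 f(26,4)=7068360 f(26,6)=5081505 f(26,8)=3058770 f(26,10)=1547325 f(26,12)=655200 f(26,14)=229905 f(26,16)=65754 f(26,18)=14949 f(26,20)=2600 f(26,22)=325 f(26,24)=26 f(26,26)=1
Σ_s f(26,s) = 37442160
P = 37442160/67108864 = 2340135/4194304

Answer: 2340135/4194304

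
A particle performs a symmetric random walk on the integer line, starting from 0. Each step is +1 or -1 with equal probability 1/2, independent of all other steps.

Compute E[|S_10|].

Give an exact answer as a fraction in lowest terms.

Answer: 315/128

Derivation:
S_10 takes values m ≡ 0 (mod 2) with |m| ≤ 10; P(S_10=m) = C(10,(10+m)/2)/2^10.
Total paths: 2^10 = 1024
Distribution: P(S=-10)=1/1024, P(S=-8)=10/1024, P(S=-6)=45/1024, P(S=-4)=120/1024, P(S=-2)=210/1024, P(S=0)=252/1024, P(S=2)=210/1024, P(S=4)=120/1024, P(S=6)=45/1024, P(S=8)=10/1024, P(S=10)=1/1024
E[|S_10|] = Σ_m |m|·P(S_10=m) = 2520/1024 = 315/128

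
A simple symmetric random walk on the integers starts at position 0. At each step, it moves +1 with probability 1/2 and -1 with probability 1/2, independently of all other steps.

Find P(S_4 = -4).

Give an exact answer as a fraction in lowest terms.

To reach position -4 after 4 steps: need 0 steps of +1 and 4 of -1.
Favorable paths: C(4,0) = 1
Total paths: 2^4 = 16
P = 1/16 = 1/16

Answer: 1/16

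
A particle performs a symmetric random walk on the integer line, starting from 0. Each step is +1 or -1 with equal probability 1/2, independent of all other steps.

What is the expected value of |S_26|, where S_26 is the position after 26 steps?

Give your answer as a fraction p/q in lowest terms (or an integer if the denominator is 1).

S_26 takes values m ≡ 0 (mod 2) with |m| ≤ 26; P(S_26=m) = C(26,(26+m)/2)/2^26.
Total paths: 2^26 = 67108864
Distribution: P(S=-26)=1/67108864, P(S=-24)=26/67108864, P(S=-22)=325/67108864, P(S=-20)=2600/67108864, P(S=-18)=14950/67108864, P(S=-16)=65780/67108864, P(S=-14)=230230/67108864, P(S=-12)=657800/67108864, P(S=-10)=1562275/67108864, P(S=-8)=3124550/67108864, P(S=-6)=5311735/67108864, P(S=-4)=7726160/67108864, P(S=-2)=9657700/67108864, P(S=0)=10400600/67108864, P(S=2)=9657700/67108864, P(S=4)=7726160/67108864, P(S=6)=5311735/67108864, P(S=8)=3124550/67108864, P(S=10)=1562275/67108864, P(S=12)=657800/67108864, P(S=14)=230230/67108864, P(S=16)=65780/67108864, P(S=18)=14950/67108864, P(S=20)=2600/67108864, P(S=22)=325/67108864, P(S=24)=26/67108864, P(S=26)=1/67108864
E[|S_26|] = Σ_m |m|·P(S_26=m) = 270415600/67108864 = 16900975/4194304

Answer: 16900975/4194304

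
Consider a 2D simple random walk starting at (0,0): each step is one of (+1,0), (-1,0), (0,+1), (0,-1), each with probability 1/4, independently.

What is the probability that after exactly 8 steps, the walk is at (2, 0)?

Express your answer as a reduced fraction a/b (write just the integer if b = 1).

Let h be the number of horizontal steps (so 8-h are vertical). To end at (2,0) need (h+2)/2 right-steps and ((8-h)+0)/2 up-steps.
Sum over h with 2 ≤ h ≤ 8, h ≡ 0 (mod 2), 8-h ≡ 0 (mod 2):
h=2: C(8,2)·C(2,2)·C(6,3) = 28·1·20 = 560
h=4: C(8,4)·C(4,3)·C(4,2) = 70·4·6 = 1680
h=6: C(8,6)·C(6,4)·C(2,1) = 28·15·2 = 840
h=8: C(8,8)·C(8,5)·C(0,0) = 1·56·1 = 56
Total favorable: 3136
Total paths: 4^8 = 65536
P = 3136/65536 = 49/1024

Answer: 49/1024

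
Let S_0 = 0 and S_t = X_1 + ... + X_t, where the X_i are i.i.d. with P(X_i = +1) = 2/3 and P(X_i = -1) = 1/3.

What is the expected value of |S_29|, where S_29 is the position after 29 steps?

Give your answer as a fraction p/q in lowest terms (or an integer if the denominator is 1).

S_29 takes values m ≡ 1 (mod 2) with |m| ≤ 29; P(S_29=m) = C(29,(29+m)/2) · (2/3)^((29+m)/2) · (1/3)^((29-m)/2).
Distribution: P(S=-29)=1/68630377364883, P(S=-27)=58/68630377364883, P(S=-25)=1624/68630377364883, P(S=-23)=3248/7625597484987, P(S=-21)=42224/7625597484987, P(S=-19)=422240/7625597484987, P(S=-17)=3377920/7625597484987, P(S=-15)=22197760/7625597484987, P(S=-13)=122087680/7625597484987, P(S=-11)=1709227520/22876792454961, P(S=-9)=6836910080/22876792454961, P(S=-7)=23618416640/22876792454961, P(S=-5)=23618416640/7625597484987, P(S=-3)=61771243520/7625597484987, P(S=-1)=141191413760/7625597484987, P(S=1)=282382827520/7625597484987, P(S=3)=494169948160/7625597484987, P(S=5)=755789332480/7625597484987, P(S=7)=3023157329920/22876792454961, P(S=9)=3500497960960/22876792454961, P(S=11)=3500497960960/22876792454961, P(S=13)=1000142274560/7625597484987, P(S=15)=727376199680/7625597484987, P(S=17)=442750730240/7625597484987, P(S=19)=221375365120/7625597484987, P(S=21)=88550146048/7625597484987, P(S=23)=27246198784/7625597484987, P(S=25)=54492397568/68630377364883, P(S=27)=7784628224/68630377364883, P(S=29)=536870912/68630377364883
E[|S_29|] = Σ_m |m|·P(S_29=m) = 224313154766801/22876792454961

Answer: 224313154766801/22876792454961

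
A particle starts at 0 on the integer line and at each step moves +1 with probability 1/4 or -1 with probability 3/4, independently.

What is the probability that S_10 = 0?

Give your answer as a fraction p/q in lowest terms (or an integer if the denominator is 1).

Answer: 15309/262144

Derivation:
To be at 0 after 10 steps: need exactly 5 steps of +1 and 5 of -1.
Number of such sequences: C(10,5) = 252
Each has probability (1/4)^5 · (3/4)^5 = 243/1048576
P = 252 · 243/1048576 = 15309/262144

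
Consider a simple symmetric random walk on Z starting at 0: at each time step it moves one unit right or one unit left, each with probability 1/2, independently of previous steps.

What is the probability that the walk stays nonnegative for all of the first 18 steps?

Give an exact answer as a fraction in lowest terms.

Answer: 12155/65536

Derivation:
Let f(t,s) = #length-t paths at position s with S_1..S_t all ≥ 0.
f(t,s) = f(t-1,s-1) + f(t-1,s+1) for s ≥ 0; f(t,s) = 0 for s < 0.
t=0: f(0,0)=1
t=1: f(1,1)=1
t=2: f(2,0)=1 f(2,2)=1
t=3: f(3,1)=2 f(3,3)=1
t=4: f(4,0)=2 f(4,2)=3 f(4,4)=1
t=5: f(5,1)=5 f(5,3)=4 f(5,5)=1
t=6: f(6,0)=5 f(6,2)=9 f(6,4)=5 f(6,6)=1
t=7: f(7,1)=14 f(7,3)=14 f(7,5)=6 f(7,7)=1
t=8: f(8,0)=14 f(8,2)=28 f(8,4)=20 f(8,6)=7 f(8,8)=1
t=9: f(9,1)=42 f(9,3)=48 f(9,5)=27 f(9,7)=8 f(9,9)=1
t=10: f(10,0)=42 f(10,2)=90 f(10,4)=75 f(10,6)=35 f(10,8)=9 f(10,10)=1
t=11: f(11,1)=132 f(11,3)=165 f(11,5)=110 f(11,7)=44 f(11,9)=10 f(11,11)=1
t=12: f(12,0)=132 f(12,2)=297 f(12,4)=275 f(12,6)=154 f(12,8)=54 f(12,10)=11 f(12,12)=1
t=13: f(13,1)=429 f(13,3)=572 f(13,5)=429 f(13,7)=208 f(13,9)=65 f(13,11)=12 f(13,13)=1
t=14: f(14,0)=429 f(14,2)=1001 f(14,4)=1001 f(14,6)=637 f(14,8)=273 f(14,10)=77 f(14,12)=13 f(14,14)=1
t=15: f(15,1)=1430 f(15,3)=2002 f(15,5)=1638 f(15,7)=910 f(15,9)=350 f(15,11)=90 f(15,13)=14 f(15,15)=1
t=16: f(16,0)=1430 f(16,2)=3432 f(16,4)=3640 f(16,6)=2548 f(16,8)=1260 f(16,10)=440 f(16,12)=104 f(16,14)=15 f(16,16)=1
t=17: f(17,1)=4862 f(17,3)=7072 f(17,5)=6188 f(17,7)=3808 f(17,9)=1700 f(17,11)=544 f(17,13)=119 f(17,15)=16 f(17,17)=1
t=18: f(18,0)=4862 f(18,2)=11934 f(18,4)=13260 f(18,6)=9996 f(18,8)=5508 f(18,10)=2244 f(18,12)=663 f(18,14)=135 f(18,16)=17 f(18,18)=1
Σ_s f(18,s) = 48620
P = 48620/262144 = 12155/65536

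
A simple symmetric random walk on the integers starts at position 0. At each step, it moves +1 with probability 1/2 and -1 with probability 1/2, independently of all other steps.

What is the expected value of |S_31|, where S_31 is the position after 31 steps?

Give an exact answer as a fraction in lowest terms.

Answer: 300540195/67108864

Derivation:
S_31 takes values m ≡ 1 (mod 2) with |m| ≤ 31; P(S_31=m) = C(31,(31+m)/2)/2^31.
Total paths: 2^31 = 2147483648
Distribution: P(S=-31)=1/2147483648, P(S=-29)=31/2147483648, P(S=-27)=465/2147483648, P(S=-25)=4495/2147483648, P(S=-23)=31465/2147483648, P(S=-21)=169911/2147483648, P(S=-19)=736281/2147483648, P(S=-17)=2629575/2147483648, P(S=-15)=7888725/2147483648, P(S=-13)=20160075/2147483648, P(S=-11)=44352165/2147483648, P(S=-9)=84672315/2147483648, P(S=-7)=141120525/2147483648, P(S=-5)=206253075/2147483648, P(S=-3)=265182525/2147483648, P(S=-1)=300540195/2147483648, P(S=1)=300540195/2147483648, P(S=3)=265182525/2147483648, P(S=5)=206253075/2147483648, P(S=7)=141120525/2147483648, P(S=9)=84672315/2147483648, P(S=11)=44352165/2147483648, P(S=13)=20160075/2147483648, P(S=15)=7888725/2147483648, P(S=17)=2629575/2147483648, P(S=19)=736281/2147483648, P(S=21)=169911/2147483648, P(S=23)=31465/2147483648, P(S=25)=4495/2147483648, P(S=27)=465/2147483648, P(S=29)=31/2147483648, P(S=31)=1/2147483648
E[|S_31|] = Σ_m |m|·P(S_31=m) = 9617286240/2147483648 = 300540195/67108864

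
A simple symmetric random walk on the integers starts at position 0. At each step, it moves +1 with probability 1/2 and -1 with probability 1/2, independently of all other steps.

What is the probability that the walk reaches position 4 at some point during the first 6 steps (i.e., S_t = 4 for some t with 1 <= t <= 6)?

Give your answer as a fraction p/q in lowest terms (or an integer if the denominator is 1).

Count via complement. Let g(t,s) = #length-t paths at position s with S_1..S_t all ≠ 4.
g(t,s) = g(t-1,s-1) + g(t-1,s+1) for s ≠ 4; g(t,4) = 0.
t=0: g(0,0)=1
t=1: g(1,-1)=1 g(1,1)=1
t=2: g(2,-2)=1 g(2,0)=2 g(2,2)=1
t=3: g(3,-3)=1 g(3,-1)=3 g(3,1)=3 g(3,3)=1
t=4: g(4,-4)=1 g(4,-2)=4 g(4,0)=6 g(4,2)=4
t=5: g(5,-5)=1 g(5,-3)=5 g(5,-1)=10 g(5,1)=10 g(5,3)=4
t=6: g(6,-6)=1 g(6,-4)=6 g(6,-2)=15 g(6,0)=20 g(6,2)=14
Paths never hitting 4: Σ_s g(6,s) = 56
Paths hitting 4: 2^6 - 56 = 8
P = 8/64 = 1/8

Answer: 1/8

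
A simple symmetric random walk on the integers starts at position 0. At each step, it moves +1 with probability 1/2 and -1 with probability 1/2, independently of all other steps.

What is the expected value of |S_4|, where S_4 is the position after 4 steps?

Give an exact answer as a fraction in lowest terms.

Answer: 3/2

Derivation:
S_4 takes values m ≡ 0 (mod 2) with |m| ≤ 4; P(S_4=m) = C(4,(4+m)/2)/2^4.
Total paths: 2^4 = 16
Distribution: P(S=-4)=1/16, P(S=-2)=4/16, P(S=0)=6/16, P(S=2)=4/16, P(S=4)=1/16
E[|S_4|] = Σ_m |m|·P(S_4=m) = 24/16 = 3/2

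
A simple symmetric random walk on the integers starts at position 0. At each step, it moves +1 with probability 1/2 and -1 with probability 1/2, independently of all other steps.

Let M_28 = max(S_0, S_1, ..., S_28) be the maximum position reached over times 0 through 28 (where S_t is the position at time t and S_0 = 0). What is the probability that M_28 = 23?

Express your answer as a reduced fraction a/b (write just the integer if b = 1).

Let M_28 = max(S_0,...,S_28). Use the reflection principle: for j ≥ 1, #{paths with M_28 ≥ j} = #{S_28 ≥ j} + #{S_28 ≥ j+1}.
By reflection, #{M_28 ≥ 23} = #{S_28 ≥ 23} + #{S_28 ≥ 24} = 407 + 407 = 814.
#{M_28 ≥ 24} = #{S_28 ≥ 24} + #{S_28 ≥ 25} = 407 + 29 = 436.
#{M_28 = 23} = 814 - 436 = 378.
P(M_28 = 23) = 378/268435456 = 189/134217728

Answer: 189/134217728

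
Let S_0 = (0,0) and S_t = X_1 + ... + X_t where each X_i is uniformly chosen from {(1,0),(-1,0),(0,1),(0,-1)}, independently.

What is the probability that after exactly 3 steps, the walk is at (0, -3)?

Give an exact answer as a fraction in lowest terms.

Let h be the number of horizontal steps (so 3-h are vertical). To end at (0,-3) need (h+0)/2 right-steps and ((3-h)-3)/2 up-steps.
Sum over h with 0 ≤ h ≤ 0, h ≡ 0 (mod 2), 3-h ≡ 1 (mod 2):
h=0: C(3,0)·C(0,0)·C(3,0) = 1·1·1 = 1
Total favorable: 1
Total paths: 4^3 = 64
P = 1/64 = 1/64

Answer: 1/64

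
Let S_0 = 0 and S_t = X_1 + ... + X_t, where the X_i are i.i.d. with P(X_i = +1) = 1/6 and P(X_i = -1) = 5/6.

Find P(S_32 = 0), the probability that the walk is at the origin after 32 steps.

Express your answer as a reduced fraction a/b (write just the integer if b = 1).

Answer: 5095421600341796875/442147839441466715799552

Derivation:
To be at 0 after 32 steps: need exactly 16 steps of +1 and 16 of -1.
Number of such sequences: C(32,16) = 601080390
Each has probability (1/6)^16 · (5/6)^16 = 152587890625/7958661109946400884391936
P = 601080390 · 152587890625/7958661109946400884391936 = 5095421600341796875/442147839441466715799552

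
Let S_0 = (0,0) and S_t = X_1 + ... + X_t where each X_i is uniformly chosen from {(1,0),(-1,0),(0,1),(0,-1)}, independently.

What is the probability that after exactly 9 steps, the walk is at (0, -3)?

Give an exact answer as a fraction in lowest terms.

Let h be the number of horizontal steps (so 9-h are vertical). To end at (0,-3) need (h+0)/2 right-steps and ((9-h)-3)/2 up-steps.
Sum over h with 0 ≤ h ≤ 6, h ≡ 0 (mod 2), 9-h ≡ 1 (mod 2):
h=0: C(9,0)·C(0,0)·C(9,3) = 1·1·84 = 84
h=2: C(9,2)·C(2,1)·C(7,2) = 36·2·21 = 1512
h=4: C(9,4)·C(4,2)·C(5,1) = 126·6·5 = 3780
h=6: C(9,6)·C(6,3)·C(3,0) = 84·20·1 = 1680
Total favorable: 7056
Total paths: 4^9 = 262144
P = 7056/262144 = 441/16384

Answer: 441/16384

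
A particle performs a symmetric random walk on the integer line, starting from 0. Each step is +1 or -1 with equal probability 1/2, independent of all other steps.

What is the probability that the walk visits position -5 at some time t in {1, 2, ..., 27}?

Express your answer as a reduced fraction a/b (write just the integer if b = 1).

Count via complement. Let g(t,s) = #length-t paths at position s with S_1..S_t all ≠ -5.
g(t,s) = g(t-1,s-1) + g(t-1,s+1) for s ≠ -5; g(t,-5) = 0.
t=0: g(0,0)=1
t=1: g(1,-1)=1 g(1,1)=1
t=2: g(2,-2)=1 g(2,0)=2 g(2,2)=1
t=3: g(3,-3)=1 g(3,-1)=3 g(3,1)=3 g(3,3)=1
t=4: g(4,-4)=1 g(4,-2)=4 g(4,0)=6 g(4,2)=4 g(4,4)=1
t=5: g(5,-3)=5 g(5,-1)=10 g(5,1)=10 g(5,3)=5 g(5,5)=1
t=6: g(6,-4)=5 g(6,-2)=15 g(6,0)=20 g(6,2)=15 g(6,4)=6 g(6,6)=1
t=7: g(7,-3)=20 g(7,-1)=35 g(7,1)=35 g(7,3)=21 g(7,5)=7 g(7,7)=1
t=8: g(8,-4)=20 g(8,-2)=55 g(8,0)=70 g(8,2)=56 g(8,4)=28 g(8,6)=8 g(8,8)=1
t=9: g(9,-3)=75 g(9,-1)=125 g(9,1)=126 g(9,3)=84 g(9,5)=36 g(9,7)=9 g(9,9)=1
t=10: g(10,-4)=75 g(10,-2)=200 g(10,0)=251 g(10,2)=210 g(10,4)=120 g(10,6)=45 g(10,8)=10 g(10,10)=1
t=11: g(11,-3)=275 g(11,-1)=451 g(11,1)=461 g(11,3)=330 g(11,5)=165 g(11,7)=55 g(11,9)=11 g(11,11)=1
t=12: g(12,-4)=275 g(12,-2)=726 g(12,0)=912 g(12,2)=791 g(12,4)=495 g(12,6)=220 g(12,8)=66 g(12,10)=12 g(12,12)=1
t=13: g(13,-3)=1001 g(13,-1)=1638 g(13,1)=1703 g(13,3)=1286 g(13,5)=715 g(13,7)=286 g(13,9)=78 g(13,11)=13 g(13,13)=1
t=14: g(14,-4)=1001 g(14,-2)=2639 g(14,0)=3341 g(14,2)=2989 g(14,4)=2001 g(14,6)=1001 g(14,8)=364 g(14,10)=91 g(14,12)=14 g(14,14)=1
t=15: g(15,-3)=3640 g(15,-1)=5980 g(15,1)=6330 g(15,3)=4990 g(15,5)=3002 g(15,7)=1365 g(15,9)=455 g(15,11)=105 g(15,13)=15 g(15,15)=1
t=16: g(16,-4)=3640 g(16,-2)=9620 g(16,0)=12310 g(16,2)=11320 g(16,4)=7992 g(16,6)=4367 g(16,8)=1820 g(16,10)=560 g(16,12)=120 g(16,14)=16 g(16,16)=1
t=17: g(17,-3)=13260 g(17,-1)=21930 g(17,1)=23630 g(17,3)=19312 g(17,5)=12359 g(17,7)=6187 g(17,9)=2380 g(17,11)=680 g(17,13)=136 g(17,15)=17 g(17,17)=1
t=18: g(18,-4)=13260 g(18,-2)=35190 g(18,0)=45560 g(18,2)=42942 g(18,4)=31671 g(18,6)=18546 g(18,8)=8567 g(18,10)=3060 g(18,12)=816 g(18,14)=153 g(18,16)=18 g(18,18)=1
t=19: g(19,-3)=48450 g(19,-1)=80750 g(19,1)=88502 g(19,3)=74613 g(19,5)=50217 g(19,7)=27113 g(19,9)=11627 g(19,11)=3876 g(19,13)=969 g(19,15)=171 g(19,17)=19 g(19,19)=1
t=20: g(20,-4)=48450 g(20,-2)=129200 g(20,0)=169252 g(20,2)=163115 g(20,4)=124830 g(20,6)=77330 g(20,8)=38740 g(20,10)=15503 g(20,12)=4845 g(20,14)=1140 g(20,16)=190 g(20,18)=20 g(20,20)=1
t=21: g(21,-3)=177650 g(21,-1)=298452 g(21,1)=332367 g(21,3)=287945 g(21,5)=202160 g(21,7)=116070 g(21,9)=54243 g(21,11)=20348 g(21,13)=5985 g(21,15)=1330 g(21,17)=210 g(21,19)=21 g(21,21)=1
t=22: g(22,-4)=177650 g(22,-2)=476102 g(22,0)=630819 g(22,2)=620312 g(22,4)=490105 g(22,6)=318230 g(22,8)=170313 g(22,10)=74591 g(22,12)=26333 g(22,14)=7315 g(22,16)=1540 g(22,18)=231 g(22,20)=22 g(22,22)=1
t=23: g(23,-3)=653752 g(23,-1)=1106921 g(23,1)=1251131 g(23,3)=1110417 g(23,5)=808335 g(23,7)=488543 g(23,9)=244904 g(23,11)=100924 g(23,13)=33648 g(23,15)=8855 g(23,17)=1771 g(23,19)=253 g(23,21)=23 g(23,23)=1
t=24: g(24,-4)=653752 g(24,-2)=1760673 g(24,0)=2358052 g(24,2)=2361548 g(24,4)=1918752 g(24,6)=1296878 g(24,8)=733447 g(24,10)=345828 g(24,12)=134572 g(24,14)=42503 g(24,16)=10626 g(24,18)=2024 g(24,20)=276 g(24,22)=24 g(24,24)=1
t=25: g(25,-3)=2414425 g(25,-1)=4118725 g(25,1)=4719600 g(25,3)=4280300 g(25,5)=3215630 g(25,7)=2030325 g(25,9)=1079275 g(25,11)=480400 g(25,13)=177075 g(25,15)=53129 g(25,17)=12650 g(25,19)=2300 g(25,21)=300 g(25,23)=25 g(25,25)=1
t=26: g(26,-4)=2414425 g(26,-2)=6533150 g(26,0)=8838325 g(26,2)=8999900 g(26,4)=7495930 g(26,6)=5245955 g(26,8)=3109600 g(26,10)=1559675 g(26,12)=657475 g(26,14)=230204 g(26,16)=65779 g(26,18)=14950 g(26,20)=2600 g(26,22)=325 g(26,24)=26 g(26,26)=1
t=27: g(27,-3)=8947575 g(27,-1)=15371475 g(27,1)=17838225 g(27,3)=16495830 g(27,5)=12741885 g(27,7)=8355555 g(27,9)=4669275 g(27,11)=2217150 g(27,13)=887679 g(27,15)=295983 g(27,17)=80729 g(27,19)=17550 g(27,21)=2925 g(27,23)=351 g(27,25)=27 g(27,27)=1
Paths never hitting -5: Σ_s g(27,s) = 87922215
Paths hitting -5: 2^27 - 87922215 = 46295513
P = 46295513/134217728 = 46295513/134217728

Answer: 46295513/134217728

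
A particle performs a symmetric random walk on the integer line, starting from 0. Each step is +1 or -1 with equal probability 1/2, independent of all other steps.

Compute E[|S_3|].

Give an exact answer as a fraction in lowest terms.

Answer: 3/2

Derivation:
S_3 takes values m ≡ 1 (mod 2) with |m| ≤ 3; P(S_3=m) = C(3,(3+m)/2)/2^3.
Total paths: 2^3 = 8
Distribution: P(S=-3)=1/8, P(S=-1)=3/8, P(S=1)=3/8, P(S=3)=1/8
E[|S_3|] = Σ_m |m|·P(S_3=m) = 12/8 = 3/2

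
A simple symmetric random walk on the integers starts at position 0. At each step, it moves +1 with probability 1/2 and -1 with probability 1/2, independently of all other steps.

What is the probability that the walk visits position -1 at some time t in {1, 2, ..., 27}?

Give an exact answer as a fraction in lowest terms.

Count via complement. Let g(t,s) = #length-t paths at position s with S_1..S_t all ≠ -1.
g(t,s) = g(t-1,s-1) + g(t-1,s+1) for s ≠ -1; g(t,-1) = 0.
t=0: g(0,0)=1
t=1: g(1,1)=1
t=2: g(2,0)=1 g(2,2)=1
t=3: g(3,1)=2 g(3,3)=1
t=4: g(4,0)=2 g(4,2)=3 g(4,4)=1
t=5: g(5,1)=5 g(5,3)=4 g(5,5)=1
t=6: g(6,0)=5 g(6,2)=9 g(6,4)=5 g(6,6)=1
t=7: g(7,1)=14 g(7,3)=14 g(7,5)=6 g(7,7)=1
t=8: g(8,0)=14 g(8,2)=28 g(8,4)=20 g(8,6)=7 g(8,8)=1
t=9: g(9,1)=42 g(9,3)=48 g(9,5)=27 g(9,7)=8 g(9,9)=1
t=10: g(10,0)=42 g(10,2)=90 g(10,4)=75 g(10,6)=35 g(10,8)=9 g(10,10)=1
t=11: g(11,1)=132 g(11,3)=165 g(11,5)=110 g(11,7)=44 g(11,9)=10 g(11,11)=1
t=12: g(12,0)=132 g(12,2)=297 g(12,4)=275 g(12,6)=154 g(12,8)=54 g(12,10)=11 g(12,12)=1
t=13: g(13,1)=429 g(13,3)=572 g(13,5)=429 g(13,7)=208 g(13,9)=65 g(13,11)=12 g(13,13)=1
t=14: g(14,0)=429 g(14,2)=1001 g(14,4)=1001 g(14,6)=637 g(14,8)=273 g(14,10)=77 g(14,12)=13 g(14,14)=1
t=15: g(15,1)=1430 g(15,3)=2002 g(15,5)=1638 g(15,7)=910 g(15,9)=350 g(15,11)=90 g(15,13)=14 g(15,15)=1
t=16: g(16,0)=1430 g(16,2)=3432 g(16,4)=3640 g(16,6)=2548 g(16,8)=1260 g(16,10)=440 g(16,12)=104 g(16,14)=15 g(16,16)=1
t=17: g(17,1)=4862 g(17,3)=7072 g(17,5)=6188 g(17,7)=3808 g(17,9)=1700 g(17,11)=544 g(17,13)=119 g(17,15)=16 g(17,17)=1
t=18: g(18,0)=4862 g(18,2)=11934 g(18,4)=13260 g(18,6)=9996 g(18,8)=5508 g(18,10)=2244 g(18,12)=663 g(18,14)=135 g(18,16)=17 g(18,18)=1
t=19: g(19,1)=16796 g(19,3)=25194 g(19,5)=23256 g(19,7)=15504 g(19,9)=7752 g(19,11)=2907 g(19,13)=798 g(19,15)=152 g(19,17)=18 g(19,19)=1
t=20: g(20,0)=16796 g(20,2)=41990 g(20,4)=48450 g(20,6)=38760 g(20,8)=23256 g(20,10)=10659 g(20,12)=3705 g(20,14)=950 g(20,16)=170 g(20,18)=19 g(20,20)=1
t=21: g(21,1)=58786 g(21,3)=90440 g(21,5)=87210 g(21,7)=62016 g(21,9)=33915 g(21,11)=14364 g(21,13)=4655 g(21,15)=1120 g(21,17)=189 g(21,19)=20 g(21,21)=1
t=22: g(22,0)=58786 g(22,2)=149226 g(22,4)=177650 g(22,6)=149226 g(22,8)=95931 g(22,10)=48279 g(22,12)=19019 g(22,14)=5775 g(22,16)=1309 g(22,18)=209 g(22,20)=21 g(22,22)=1
t=23: g(23,1)=208012 g(23,3)=326876 g(23,5)=326876 g(23,7)=245157 g(23,9)=144210 g(23,11)=67298 g(23,13)=24794 g(23,15)=7084 g(23,17)=1518 g(23,19)=230 g(23,21)=22 g(23,23)=1
t=24: g(24,0)=208012 g(24,2)=534888 g(24,4)=653752 g(24,6)=572033 g(24,8)=389367 g(24,10)=211508 g(24,12)=92092 g(24,14)=31878 g(24,16)=8602 g(24,18)=1748 g(24,20)=252 g(24,22)=23 g(24,24)=1
t=25: g(25,1)=742900 g(25,3)=1188640 g(25,5)=1225785 g(25,7)=961400 g(25,9)=600875 g(25,11)=303600 g(25,13)=123970 g(25,15)=40480 g(25,17)=10350 g(25,19)=2000 g(25,21)=275 g(25,23)=24 g(25,25)=1
t=26: g(26,0)=742900 g(26,2)=1931540 g(26,4)=2414425 g(26,6)=2187185 g(26,8)=1562275 g(26,10)=904475 g(26,12)=427570 g(26,14)=164450 g(26,16)=50830 g(26,18)=12350 g(26,20)=2275 g(26,22)=299 g(26,24)=25 g(26,26)=1
t=27: g(27,1)=2674440 g(27,3)=4345965 g(27,5)=4601610 g(27,7)=3749460 g(27,9)=2466750 g(27,11)=1332045 g(27,13)=592020 g(27,15)=215280 g(27,17)=63180 g(27,19)=14625 g(27,21)=2574 g(27,23)=324 g(27,25)=26 g(27,27)=1
Paths never hitting -1: Σ_s g(27,s) = 20058300
Paths hitting -1: 2^27 - 20058300 = 114159428
P = 114159428/134217728 = 28539857/33554432

Answer: 28539857/33554432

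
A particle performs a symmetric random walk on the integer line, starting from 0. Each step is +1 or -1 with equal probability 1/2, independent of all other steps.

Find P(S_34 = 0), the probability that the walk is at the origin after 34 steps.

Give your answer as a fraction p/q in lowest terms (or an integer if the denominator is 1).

To return to 0 after 34 steps: need exactly 17 steps of +1 and 17 of -1.
Favorable paths: C(34,17) = 2333606220
Total paths: 2^34 = 17179869184
P = 2333606220/17179869184 = 583401555/4294967296

Answer: 583401555/4294967296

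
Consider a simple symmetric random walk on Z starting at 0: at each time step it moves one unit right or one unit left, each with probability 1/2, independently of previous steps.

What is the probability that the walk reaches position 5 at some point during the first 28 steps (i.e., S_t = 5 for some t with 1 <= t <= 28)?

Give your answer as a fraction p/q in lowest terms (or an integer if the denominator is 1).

Count via complement. Let g(t,s) = #length-t paths at position s with S_1..S_t all ≠ 5.
g(t,s) = g(t-1,s-1) + g(t-1,s+1) for s ≠ 5; g(t,5) = 0.
t=0: g(0,0)=1
t=1: g(1,-1)=1 g(1,1)=1
t=2: g(2,-2)=1 g(2,0)=2 g(2,2)=1
t=3: g(3,-3)=1 g(3,-1)=3 g(3,1)=3 g(3,3)=1
t=4: g(4,-4)=1 g(4,-2)=4 g(4,0)=6 g(4,2)=4 g(4,4)=1
t=5: g(5,-5)=1 g(5,-3)=5 g(5,-1)=10 g(5,1)=10 g(5,3)=5
t=6: g(6,-6)=1 g(6,-4)=6 g(6,-2)=15 g(6,0)=20 g(6,2)=15 g(6,4)=5
t=7: g(7,-7)=1 g(7,-5)=7 g(7,-3)=21 g(7,-1)=35 g(7,1)=35 g(7,3)=20
t=8: g(8,-8)=1 g(8,-6)=8 g(8,-4)=28 g(8,-2)=56 g(8,0)=70 g(8,2)=55 g(8,4)=20
t=9: g(9,-9)=1 g(9,-7)=9 g(9,-5)=36 g(9,-3)=84 g(9,-1)=126 g(9,1)=125 g(9,3)=75
t=10: g(10,-10)=1 g(10,-8)=10 g(10,-6)=45 g(10,-4)=120 g(10,-2)=210 g(10,0)=251 g(10,2)=200 g(10,4)=75
t=11: g(11,-11)=1 g(11,-9)=11 g(11,-7)=55 g(11,-5)=165 g(11,-3)=330 g(11,-1)=461 g(11,1)=451 g(11,3)=275
t=12: g(12,-12)=1 g(12,-10)=12 g(12,-8)=66 g(12,-6)=220 g(12,-4)=495 g(12,-2)=791 g(12,0)=912 g(12,2)=726 g(12,4)=275
t=13: g(13,-13)=1 g(13,-11)=13 g(13,-9)=78 g(13,-7)=286 g(13,-5)=715 g(13,-3)=1286 g(13,-1)=1703 g(13,1)=1638 g(13,3)=1001
t=14: g(14,-14)=1 g(14,-12)=14 g(14,-10)=91 g(14,-8)=364 g(14,-6)=1001 g(14,-4)=2001 g(14,-2)=2989 g(14,0)=3341 g(14,2)=2639 g(14,4)=1001
t=15: g(15,-15)=1 g(15,-13)=15 g(15,-11)=105 g(15,-9)=455 g(15,-7)=1365 g(15,-5)=3002 g(15,-3)=4990 g(15,-1)=6330 g(15,1)=5980 g(15,3)=3640
t=16: g(16,-16)=1 g(16,-14)=16 g(16,-12)=120 g(16,-10)=560 g(16,-8)=1820 g(16,-6)=4367 g(16,-4)=7992 g(16,-2)=11320 g(16,0)=12310 g(16,2)=9620 g(16,4)=3640
t=17: g(17,-17)=1 g(17,-15)=17 g(17,-13)=136 g(17,-11)=680 g(17,-9)=2380 g(17,-7)=6187 g(17,-5)=12359 g(17,-3)=19312 g(17,-1)=23630 g(17,1)=21930 g(17,3)=13260
t=18: g(18,-18)=1 g(18,-16)=18 g(18,-14)=153 g(18,-12)=816 g(18,-10)=3060 g(18,-8)=8567 g(18,-6)=18546 g(18,-4)=31671 g(18,-2)=42942 g(18,0)=45560 g(18,2)=35190 g(18,4)=13260
t=19: g(19,-19)=1 g(19,-17)=19 g(19,-15)=171 g(19,-13)=969 g(19,-11)=3876 g(19,-9)=11627 g(19,-7)=27113 g(19,-5)=50217 g(19,-3)=74613 g(19,-1)=88502 g(19,1)=80750 g(19,3)=48450
t=20: g(20,-20)=1 g(20,-18)=20 g(20,-16)=190 g(20,-14)=1140 g(20,-12)=4845 g(20,-10)=15503 g(20,-8)=38740 g(20,-6)=77330 g(20,-4)=124830 g(20,-2)=163115 g(20,0)=169252 g(20,2)=129200 g(20,4)=48450
t=21: g(21,-21)=1 g(21,-19)=21 g(21,-17)=210 g(21,-15)=1330 g(21,-13)=5985 g(21,-11)=20348 g(21,-9)=54243 g(21,-7)=116070 g(21,-5)=202160 g(21,-3)=287945 g(21,-1)=332367 g(21,1)=298452 g(21,3)=177650
t=22: g(22,-22)=1 g(22,-20)=22 g(22,-18)=231 g(22,-16)=1540 g(22,-14)=7315 g(22,-12)=26333 g(22,-10)=74591 g(22,-8)=170313 g(22,-6)=318230 g(22,-4)=490105 g(22,-2)=620312 g(22,0)=630819 g(22,2)=476102 g(22,4)=177650
t=23: g(23,-23)=1 g(23,-21)=23 g(23,-19)=253 g(23,-17)=1771 g(23,-15)=8855 g(23,-13)=33648 g(23,-11)=100924 g(23,-9)=244904 g(23,-7)=488543 g(23,-5)=808335 g(23,-3)=1110417 g(23,-1)=1251131 g(23,1)=1106921 g(23,3)=653752
t=24: g(24,-24)=1 g(24,-22)=24 g(24,-20)=276 g(24,-18)=2024 g(24,-16)=10626 g(24,-14)=42503 g(24,-12)=134572 g(24,-10)=345828 g(24,-8)=733447 g(24,-6)=1296878 g(24,-4)=1918752 g(24,-2)=2361548 g(24,0)=2358052 g(24,2)=1760673 g(24,4)=653752
t=25: g(25,-25)=1 g(25,-23)=25 g(25,-21)=300 g(25,-19)=2300 g(25,-17)=12650 g(25,-15)=53129 g(25,-13)=177075 g(25,-11)=480400 g(25,-9)=1079275 g(25,-7)=2030325 g(25,-5)=3215630 g(25,-3)=4280300 g(25,-1)=4719600 g(25,1)=4118725 g(25,3)=2414425
t=26: g(26,-26)=1 g(26,-24)=26 g(26,-22)=325 g(26,-20)=2600 g(26,-18)=14950 g(26,-16)=65779 g(26,-14)=230204 g(26,-12)=657475 g(26,-10)=1559675 g(26,-8)=3109600 g(26,-6)=5245955 g(26,-4)=7495930 g(26,-2)=8999900 g(26,0)=8838325 g(26,2)=6533150 g(26,4)=2414425
t=27: g(27,-27)=1 g(27,-25)=27 g(27,-23)=351 g(27,-21)=2925 g(27,-19)=17550 g(27,-17)=80729 g(27,-15)=295983 g(27,-13)=887679 g(27,-11)=2217150 g(27,-9)=4669275 g(27,-7)=8355555 g(27,-5)=12741885 g(27,-3)=16495830 g(27,-1)=17838225 g(27,1)=15371475 g(27,3)=8947575
t=28: g(28,-28)=1 g(28,-26)=28 g(28,-24)=378 g(28,-22)=3276 g(28,-20)=20475 g(28,-18)=98279 g(28,-16)=376712 g(28,-14)=1183662 g(28,-12)=3104829 g(28,-10)=6886425 g(28,-8)=13024830 g(28,-6)=21097440 g(28,-4)=29237715 g(28,-2)=34334055 g(28,0)=33209700 g(28,2)=24319050 g(28,4)=8947575
Paths never hitting 5: Σ_s g(28,s) = 175844430
Paths hitting 5: 2^28 - 175844430 = 92591026
P = 92591026/268435456 = 46295513/134217728

Answer: 46295513/134217728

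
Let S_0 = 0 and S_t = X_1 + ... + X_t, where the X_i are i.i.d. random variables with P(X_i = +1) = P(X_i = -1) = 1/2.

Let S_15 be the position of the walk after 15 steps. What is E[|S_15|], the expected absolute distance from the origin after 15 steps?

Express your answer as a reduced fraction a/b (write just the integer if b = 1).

Answer: 6435/2048

Derivation:
S_15 takes values m ≡ 1 (mod 2) with |m| ≤ 15; P(S_15=m) = C(15,(15+m)/2)/2^15.
Total paths: 2^15 = 32768
Distribution: P(S=-15)=1/32768, P(S=-13)=15/32768, P(S=-11)=105/32768, P(S=-9)=455/32768, P(S=-7)=1365/32768, P(S=-5)=3003/32768, P(S=-3)=5005/32768, P(S=-1)=6435/32768, P(S=1)=6435/32768, P(S=3)=5005/32768, P(S=5)=3003/32768, P(S=7)=1365/32768, P(S=9)=455/32768, P(S=11)=105/32768, P(S=13)=15/32768, P(S=15)=1/32768
E[|S_15|] = Σ_m |m|·P(S_15=m) = 102960/32768 = 6435/2048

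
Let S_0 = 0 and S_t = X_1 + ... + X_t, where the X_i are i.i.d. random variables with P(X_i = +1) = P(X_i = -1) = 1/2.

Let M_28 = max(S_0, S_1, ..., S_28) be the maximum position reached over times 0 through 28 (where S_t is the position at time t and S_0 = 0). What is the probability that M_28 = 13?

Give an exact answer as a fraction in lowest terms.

Let M_28 = max(S_0,...,S_28). Use the reflection principle: for j ≥ 1, #{paths with M_28 ≥ j} = #{S_28 ≥ j} + #{S_28 ≥ j+1}.
By reflection, #{M_28 ≥ 13} = #{S_28 ≥ 13} + #{S_28 ≥ 14} = 1683218 + 1683218 = 3366436.
#{M_28 ≥ 14} = #{S_28 ≥ 14} + #{S_28 ≥ 15} = 1683218 + 499178 = 2182396.
#{M_28 = 13} = 3366436 - 2182396 = 1184040.
P(M_28 = 13) = 1184040/268435456 = 148005/33554432

Answer: 148005/33554432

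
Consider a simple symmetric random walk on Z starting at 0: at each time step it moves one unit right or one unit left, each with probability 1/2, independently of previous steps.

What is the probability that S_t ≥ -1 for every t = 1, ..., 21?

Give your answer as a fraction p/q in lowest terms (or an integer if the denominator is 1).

Let f(t,s) = #length-t paths at position s with S_1..S_t all ≥ -1.
f(t,s) = f(t-1,s-1) + f(t-1,s+1) for s ≥ -1; f(t,s) = 0 for s < -1.
t=0: f(0,0)=1
t=1: f(1,-1)=1 f(1,1)=1
t=2: f(2,0)=2 f(2,2)=1
t=3: f(3,-1)=2 f(3,1)=3 f(3,3)=1
t=4: f(4,0)=5 f(4,2)=4 f(4,4)=1
t=5: f(5,-1)=5 f(5,1)=9 f(5,3)=5 f(5,5)=1
t=6: f(6,0)=14 f(6,2)=14 f(6,4)=6 f(6,6)=1
t=7: f(7,-1)=14 f(7,1)=28 f(7,3)=20 f(7,5)=7 f(7,7)=1
t=8: f(8,0)=42 f(8,2)=48 f(8,4)=27 f(8,6)=8 f(8,8)=1
t=9: f(9,-1)=42 f(9,1)=90 f(9,3)=75 f(9,5)=35 f(9,7)=9 f(9,9)=1
t=10: f(10,0)=132 f(10,2)=165 f(10,4)=110 f(10,6)=44 f(10,8)=10 f(10,10)=1
t=11: f(11,-1)=132 f(11,1)=297 f(11,3)=275 f(11,5)=154 f(11,7)=54 f(11,9)=11 f(11,11)=1
t=12: f(12,0)=429 f(12,2)=572 f(12,4)=429 f(12,6)=208 f(12,8)=65 f(12,10)=12 f(12,12)=1
t=13: f(13,-1)=429 f(13,1)=1001 f(13,3)=1001 f(13,5)=637 f(13,7)=273 f(13,9)=77 f(13,11)=13 f(13,13)=1
t=14: f(14,0)=1430 f(14,2)=2002 f(14,4)=1638 f(14,6)=910 f(14,8)=350 f(14,10)=90 f(14,12)=14 f(14,14)=1
t=15: f(15,-1)=1430 f(15,1)=3432 f(15,3)=3640 f(15,5)=2548 f(15,7)=1260 f(15,9)=440 f(15,11)=104 f(15,13)=15 f(15,15)=1
t=16: f(16,0)=4862 f(16,2)=7072 f(16,4)=6188 f(16,6)=3808 f(16,8)=1700 f(16,10)=544 f(16,12)=119 f(16,14)=16 f(16,16)=1
t=17: f(17,-1)=4862 f(17,1)=11934 f(17,3)=13260 f(17,5)=9996 f(17,7)=5508 f(17,9)=2244 f(17,11)=663 f(17,13)=135 f(17,15)=17 f(17,17)=1
t=18: f(18,0)=16796 f(18,2)=25194 f(18,4)=23256 f(18,6)=15504 f(18,8)=7752 f(18,10)=2907 f(18,12)=798 f(18,14)=152 f(18,16)=18 f(18,18)=1
t=19: f(19,-1)=16796 f(19,1)=41990 f(19,3)=48450 f(19,5)=38760 f(19,7)=23256 f(19,9)=10659 f(19,11)=3705 f(19,13)=950 f(19,15)=170 f(19,17)=19 f(19,19)=1
t=20: f(20,0)=58786 f(20,2)=90440 f(20,4)=87210 f(20,6)=62016 f(20,8)=33915 f(20,10)=14364 f(20,12)=4655 f(20,14)=1120 f(20,16)=189 f(20,18)=20 f(20,20)=1
t=21: f(21,-1)=58786 f(21,1)=149226 f(21,3)=177650 f(21,5)=149226 f(21,7)=95931 f(21,9)=48279 f(21,11)=19019 f(21,13)=5775 f(21,15)=1309 f(21,17)=209 f(21,19)=21 f(21,21)=1
Σ_s f(21,s) = 705432
P = 705432/2097152 = 88179/262144

Answer: 88179/262144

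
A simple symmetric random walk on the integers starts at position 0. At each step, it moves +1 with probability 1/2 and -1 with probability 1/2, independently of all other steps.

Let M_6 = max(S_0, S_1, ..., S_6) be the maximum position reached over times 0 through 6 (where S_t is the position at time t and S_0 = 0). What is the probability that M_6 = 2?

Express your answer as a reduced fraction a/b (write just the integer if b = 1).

Let M_6 = max(S_0,...,S_6). Use the reflection principle: for j ≥ 1, #{paths with M_6 ≥ j} = #{S_6 ≥ j} + #{S_6 ≥ j+1}.
By reflection, #{M_6 ≥ 2} = #{S_6 ≥ 2} + #{S_6 ≥ 3} = 22 + 7 = 29.
#{M_6 ≥ 3} = #{S_6 ≥ 3} + #{S_6 ≥ 4} = 7 + 7 = 14.
#{M_6 = 2} = 29 - 14 = 15.
P(M_6 = 2) = 15/64 = 15/64

Answer: 15/64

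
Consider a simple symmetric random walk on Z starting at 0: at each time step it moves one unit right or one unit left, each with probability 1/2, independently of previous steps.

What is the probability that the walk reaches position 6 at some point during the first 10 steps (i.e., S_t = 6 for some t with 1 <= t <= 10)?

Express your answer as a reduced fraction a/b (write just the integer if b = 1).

Count via complement. Let g(t,s) = #length-t paths at position s with S_1..S_t all ≠ 6.
g(t,s) = g(t-1,s-1) + g(t-1,s+1) for s ≠ 6; g(t,6) = 0.
t=0: g(0,0)=1
t=1: g(1,-1)=1 g(1,1)=1
t=2: g(2,-2)=1 g(2,0)=2 g(2,2)=1
t=3: g(3,-3)=1 g(3,-1)=3 g(3,1)=3 g(3,3)=1
t=4: g(4,-4)=1 g(4,-2)=4 g(4,0)=6 g(4,2)=4 g(4,4)=1
t=5: g(5,-5)=1 g(5,-3)=5 g(5,-1)=10 g(5,1)=10 g(5,3)=5 g(5,5)=1
t=6: g(6,-6)=1 g(6,-4)=6 g(6,-2)=15 g(6,0)=20 g(6,2)=15 g(6,4)=6
t=7: g(7,-7)=1 g(7,-5)=7 g(7,-3)=21 g(7,-1)=35 g(7,1)=35 g(7,3)=21 g(7,5)=6
t=8: g(8,-8)=1 g(8,-6)=8 g(8,-4)=28 g(8,-2)=56 g(8,0)=70 g(8,2)=56 g(8,4)=27
t=9: g(9,-9)=1 g(9,-7)=9 g(9,-5)=36 g(9,-3)=84 g(9,-1)=126 g(9,1)=126 g(9,3)=83 g(9,5)=27
t=10: g(10,-10)=1 g(10,-8)=10 g(10,-6)=45 g(10,-4)=120 g(10,-2)=210 g(10,0)=252 g(10,2)=209 g(10,4)=110
Paths never hitting 6: Σ_s g(10,s) = 957
Paths hitting 6: 2^10 - 957 = 67
P = 67/1024 = 67/1024

Answer: 67/1024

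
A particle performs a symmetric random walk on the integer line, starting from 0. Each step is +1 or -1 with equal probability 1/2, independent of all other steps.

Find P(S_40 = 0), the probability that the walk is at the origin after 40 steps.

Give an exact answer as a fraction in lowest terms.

To return to 0 after 40 steps: need exactly 20 steps of +1 and 20 of -1.
Favorable paths: C(40,20) = 137846528820
Total paths: 2^40 = 1099511627776
P = 137846528820/1099511627776 = 34461632205/274877906944

Answer: 34461632205/274877906944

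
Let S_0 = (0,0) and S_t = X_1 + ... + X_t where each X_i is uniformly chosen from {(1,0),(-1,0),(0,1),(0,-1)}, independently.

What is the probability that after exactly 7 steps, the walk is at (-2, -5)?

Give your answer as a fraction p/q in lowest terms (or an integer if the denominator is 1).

Answer: 21/16384

Derivation:
Let h be the number of horizontal steps (so 7-h are vertical). To end at (-2,-5) need (h-2)/2 right-steps and ((7-h)-5)/2 up-steps.
Sum over h with 2 ≤ h ≤ 2, h ≡ 0 (mod 2), 7-h ≡ 1 (mod 2):
h=2: C(7,2)·C(2,0)·C(5,0) = 21·1·1 = 21
Total favorable: 21
Total paths: 4^7 = 16384
P = 21/16384 = 21/16384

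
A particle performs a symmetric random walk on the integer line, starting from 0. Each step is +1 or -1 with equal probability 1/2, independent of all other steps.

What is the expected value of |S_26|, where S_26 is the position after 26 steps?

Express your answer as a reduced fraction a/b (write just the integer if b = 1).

S_26 takes values m ≡ 0 (mod 2) with |m| ≤ 26; P(S_26=m) = C(26,(26+m)/2)/2^26.
Total paths: 2^26 = 67108864
Distribution: P(S=-26)=1/67108864, P(S=-24)=26/67108864, P(S=-22)=325/67108864, P(S=-20)=2600/67108864, P(S=-18)=14950/67108864, P(S=-16)=65780/67108864, P(S=-14)=230230/67108864, P(S=-12)=657800/67108864, P(S=-10)=1562275/67108864, P(S=-8)=3124550/67108864, P(S=-6)=5311735/67108864, P(S=-4)=7726160/67108864, P(S=-2)=9657700/67108864, P(S=0)=10400600/67108864, P(S=2)=9657700/67108864, P(S=4)=7726160/67108864, P(S=6)=5311735/67108864, P(S=8)=3124550/67108864, P(S=10)=1562275/67108864, P(S=12)=657800/67108864, P(S=14)=230230/67108864, P(S=16)=65780/67108864, P(S=18)=14950/67108864, P(S=20)=2600/67108864, P(S=22)=325/67108864, P(S=24)=26/67108864, P(S=26)=1/67108864
E[|S_26|] = Σ_m |m|·P(S_26=m) = 270415600/67108864 = 16900975/4194304

Answer: 16900975/4194304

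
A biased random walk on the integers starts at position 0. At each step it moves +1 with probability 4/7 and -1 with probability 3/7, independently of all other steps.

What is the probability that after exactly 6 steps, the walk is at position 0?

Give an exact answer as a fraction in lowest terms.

To be at 0 after 6 steps: need exactly 3 steps of +1 and 3 of -1.
Number of such sequences: C(6,3) = 20
Each has probability (4/7)^3 · (3/7)^3 = 1728/117649
P = 20 · 1728/117649 = 34560/117649

Answer: 34560/117649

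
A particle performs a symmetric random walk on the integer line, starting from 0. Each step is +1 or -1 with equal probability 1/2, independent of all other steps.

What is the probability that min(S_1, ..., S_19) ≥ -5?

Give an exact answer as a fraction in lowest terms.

Let f(t,s) = #length-t paths at position s with S_1..S_t all ≥ -5.
f(t,s) = f(t-1,s-1) + f(t-1,s+1) for s ≥ -5; f(t,s) = 0 for s < -5.
t=0: f(0,0)=1
t=1: f(1,-1)=1 f(1,1)=1
t=2: f(2,-2)=1 f(2,0)=2 f(2,2)=1
t=3: f(3,-3)=1 f(3,-1)=3 f(3,1)=3 f(3,3)=1
t=4: f(4,-4)=1 f(4,-2)=4 f(4,0)=6 f(4,2)=4 f(4,4)=1
t=5: f(5,-5)=1 f(5,-3)=5 f(5,-1)=10 f(5,1)=10 f(5,3)=5 f(5,5)=1
t=6: f(6,-4)=6 f(6,-2)=15 f(6,0)=20 f(6,2)=15 f(6,4)=6 f(6,6)=1
t=7: f(7,-5)=6 f(7,-3)=21 f(7,-1)=35 f(7,1)=35 f(7,3)=21 f(7,5)=7 f(7,7)=1
t=8: f(8,-4)=27 f(8,-2)=56 f(8,0)=70 f(8,2)=56 f(8,4)=28 f(8,6)=8 f(8,8)=1
t=9: f(9,-5)=27 f(9,-3)=83 f(9,-1)=126 f(9,1)=126 f(9,3)=84 f(9,5)=36 f(9,7)=9 f(9,9)=1
t=10: f(10,-4)=110 f(10,-2)=209 f(10,0)=252 f(10,2)=210 f(10,4)=120 f(10,6)=45 f(10,8)=10 f(10,10)=1
t=11: f(11,-5)=110 f(11,-3)=319 f(11,-1)=461 f(11,1)=462 f(11,3)=330 f(11,5)=165 f(11,7)=55 f(11,9)=11 f(11,11)=1
t=12: f(12,-4)=429 f(12,-2)=780 f(12,0)=923 f(12,2)=792 f(12,4)=495 f(12,6)=220 f(12,8)=66 f(12,10)=12 f(12,12)=1
t=13: f(13,-5)=429 f(13,-3)=1209 f(13,-1)=1703 f(13,1)=1715 f(13,3)=1287 f(13,5)=715 f(13,7)=286 f(13,9)=78 f(13,11)=13 f(13,13)=1
t=14: f(14,-4)=1638 f(14,-2)=2912 f(14,0)=3418 f(14,2)=3002 f(14,4)=2002 f(14,6)=1001 f(14,8)=364 f(14,10)=91 f(14,12)=14 f(14,14)=1
t=15: f(15,-5)=1638 f(15,-3)=4550 f(15,-1)=6330 f(15,1)=6420 f(15,3)=5004 f(15,5)=3003 f(15,7)=1365 f(15,9)=455 f(15,11)=105 f(15,13)=15 f(15,15)=1
t=16: f(16,-4)=6188 f(16,-2)=10880 f(16,0)=12750 f(16,2)=11424 f(16,4)=8007 f(16,6)=4368 f(16,8)=1820 f(16,10)=560 f(16,12)=120 f(16,14)=16 f(16,16)=1
t=17: f(17,-5)=6188 f(17,-3)=17068 f(17,-1)=23630 f(17,1)=24174 f(17,3)=19431 f(17,5)=12375 f(17,7)=6188 f(17,9)=2380 f(17,11)=680 f(17,13)=136 f(17,15)=17 f(17,17)=1
t=18: f(18,-4)=23256 f(18,-2)=40698 f(18,0)=47804 f(18,2)=43605 f(18,4)=31806 f(18,6)=18563 f(18,8)=8568 f(18,10)=3060 f(18,12)=816 f(18,14)=153 f(18,16)=18 f(18,18)=1
t=19: f(19,-5)=23256 f(19,-3)=63954 f(19,-1)=88502 f(19,1)=91409 f(19,3)=75411 f(19,5)=50369 f(19,7)=27131 f(19,9)=11628 f(19,11)=3876 f(19,13)=969 f(19,15)=171 f(19,17)=19 f(19,19)=1
Σ_s f(19,s) = 436696
P = 436696/524288 = 54587/65536

Answer: 54587/65536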